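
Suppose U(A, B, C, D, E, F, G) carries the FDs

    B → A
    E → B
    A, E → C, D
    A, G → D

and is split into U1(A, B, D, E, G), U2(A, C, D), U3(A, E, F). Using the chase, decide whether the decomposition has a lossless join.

No

Chase test. Columns are A, B, C, D, E, F, G; row i has aⱼ where attribute j ∈ Ui, else bᵢⱼ.
Initial tableau (one row per fragment):
  row 1: a1 a2 b13 a4 a5 b16 a7
  row 2: a1 b22 a3 a4 b25 b26 b27
  row 3: a1 b32 b33 b34 a5 a6 b37
Rows 1 and 3 agree on E; apply E→B and equate their B entries.
Rows 1 and 3 agree on A, E; apply A, E→C, D and equate their C, D entries.
No row becomes fully distinguished — the join is lossy.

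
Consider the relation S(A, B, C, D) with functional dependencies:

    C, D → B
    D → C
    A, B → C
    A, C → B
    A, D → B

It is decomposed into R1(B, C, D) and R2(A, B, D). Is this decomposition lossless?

Yes

Common attributes: R1 ∩ R2 = {B, D}.
Closure of {B, D}: D → C applies, adding C. So (B, D)⁺ = {B, C, D}.
This closure contains every attribute of R1, so R1 ∩ R2 → R1. The join is lossless.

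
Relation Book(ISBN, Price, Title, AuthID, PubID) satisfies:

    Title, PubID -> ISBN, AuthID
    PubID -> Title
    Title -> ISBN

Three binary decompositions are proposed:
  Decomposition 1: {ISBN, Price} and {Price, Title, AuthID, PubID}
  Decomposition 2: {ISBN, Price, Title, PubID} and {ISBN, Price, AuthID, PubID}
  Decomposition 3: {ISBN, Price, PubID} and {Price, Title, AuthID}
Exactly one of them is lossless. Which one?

Decomposition 1: common = {Price}, closure = {Price} → lossy.
Decomposition 2: common = {ISBN, Price, PubID}, closure = {ISBN, Price, Title, AuthID, PubID} → lossless.
Decomposition 3: common = {Price}, closure = {Price} → lossy.

Decomposition 2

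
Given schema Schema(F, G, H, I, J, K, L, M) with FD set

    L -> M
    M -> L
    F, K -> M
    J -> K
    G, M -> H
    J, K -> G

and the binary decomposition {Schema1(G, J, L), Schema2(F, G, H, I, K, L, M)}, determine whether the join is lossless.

Common attributes: Schema1 ∩ Schema2 = {G, L}.
Closure of {G, L}: L → M applies, adding M; G, M → H applies, adding H. So (G, L)⁺ = {G, H, L, M}.
The closure contains neither all of Schema1 = {G, J, L} nor all of Schema2 = {F, G, H, I, K, L, M}, so the common attributes are not a superkey of either fragment. The join is lossy.

No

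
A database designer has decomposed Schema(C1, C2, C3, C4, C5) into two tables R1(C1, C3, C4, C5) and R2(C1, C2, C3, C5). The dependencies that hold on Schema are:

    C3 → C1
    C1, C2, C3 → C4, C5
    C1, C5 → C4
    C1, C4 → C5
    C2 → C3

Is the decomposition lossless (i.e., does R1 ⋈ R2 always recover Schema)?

Common attributes: R1 ∩ R2 = {C1, C3, C5}.
Closure of {C1, C3, C5}: C1, C5 → C4 applies, adding C4. So (C1, C3, C5)⁺ = {C1, C3, C4, C5}.
This closure contains every attribute of R1, so R1 ∩ R2 → R1. The join is lossless.

Yes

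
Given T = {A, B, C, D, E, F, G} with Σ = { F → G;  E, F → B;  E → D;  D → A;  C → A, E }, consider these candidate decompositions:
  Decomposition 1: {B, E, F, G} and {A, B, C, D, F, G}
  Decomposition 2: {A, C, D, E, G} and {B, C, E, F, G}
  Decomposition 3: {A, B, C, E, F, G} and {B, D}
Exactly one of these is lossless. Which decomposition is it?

Decomposition 2

Decomposition 1: common = {B, F, G}, closure = {B, F, G} → lossy.
Decomposition 2: common = {C, E, G}, closure = {A, C, D, E, G} → lossless.
Decomposition 3: common = {B}, closure = {B} → lossy.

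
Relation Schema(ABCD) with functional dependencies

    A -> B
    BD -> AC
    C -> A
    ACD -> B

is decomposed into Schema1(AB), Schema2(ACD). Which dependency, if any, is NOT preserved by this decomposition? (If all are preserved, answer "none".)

Check BD → AC: no single fragment contains all of {ABCD}, and the restricted closure of {BD} across the fragments never reaches {AC}.
A → B is preserved.
C → A is preserved.
ACD → B is preserved.

BD -> AC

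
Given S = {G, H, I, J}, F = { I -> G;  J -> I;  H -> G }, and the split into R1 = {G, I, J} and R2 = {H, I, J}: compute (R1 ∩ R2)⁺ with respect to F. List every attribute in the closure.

G, I, J

R1 ∩ R2 = {I, J}.
I → G applies, adding G
Closure: {G, I, J}.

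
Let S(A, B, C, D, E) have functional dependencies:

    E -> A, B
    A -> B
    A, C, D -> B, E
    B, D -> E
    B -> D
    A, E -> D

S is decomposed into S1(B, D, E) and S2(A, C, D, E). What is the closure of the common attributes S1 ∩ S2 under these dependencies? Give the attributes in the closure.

A, B, D, E

S1 ∩ S2 = {D, E}.
E → A, B applies, adding A, B
Closure: {A, B, D, E}.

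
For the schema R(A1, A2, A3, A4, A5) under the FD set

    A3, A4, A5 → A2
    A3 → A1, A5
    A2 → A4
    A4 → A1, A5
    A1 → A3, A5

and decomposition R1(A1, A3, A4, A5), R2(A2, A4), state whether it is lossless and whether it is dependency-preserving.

lossless and dependency-preserving

Lossless test: (A4)⁺ = {A1, A2, A3, A4, A5}, which contains all of one fragment — lossless.
Dependency preservation: A3, A4, A5 → A2 is not contained in any single fragment, but the restricted closure of its left-hand side across the fragments still reaches the right-hand side; the remaining FDs each lie inside some fragment. All dependencies are preserved.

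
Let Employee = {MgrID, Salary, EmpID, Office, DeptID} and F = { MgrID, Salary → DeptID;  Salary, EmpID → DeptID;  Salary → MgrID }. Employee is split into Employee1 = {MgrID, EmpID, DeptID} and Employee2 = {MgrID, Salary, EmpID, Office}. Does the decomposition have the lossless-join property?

No

Common attributes: Employee1 ∩ Employee2 = {MgrID, EmpID}.
No dependency enlarges {MgrID, EmpID}, so (MgrID, EmpID)⁺ = {MgrID, EmpID}.
The closure contains neither all of Employee1 = {MgrID, EmpID, DeptID} nor all of Employee2 = {MgrID, Salary, EmpID, Office}, so the common attributes are not a superkey of either fragment. The join is lossy.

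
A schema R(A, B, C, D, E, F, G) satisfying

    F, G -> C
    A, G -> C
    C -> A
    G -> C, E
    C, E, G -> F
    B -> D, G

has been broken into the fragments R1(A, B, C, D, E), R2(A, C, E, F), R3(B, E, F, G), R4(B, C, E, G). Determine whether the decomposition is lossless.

Chase test. Columns are A, B, C, D, E, F, G; row i has aⱼ where attribute j ∈ Ri, else bᵢⱼ.
Initial tableau (one row per fragment):
  row 1: a1 a2 a3 a4 a5 b16 b17
  row 2: a1 b22 a3 b24 a5 a6 b27
  row 3: b31 a2 b33 b34 a5 a6 a7
  row 4: b41 a2 a3 b44 a5 b46 a7
Rows 1 and 4 agree on C; apply C→A and equate their A entries.
Rows 3 and 4 agree on G; apply G→C, E and equate their C, E entries.
Rows 3 and 4 agree on C, E, G; apply C, E, G→F and equate their F entries.
Rows 1 and 3 agree on B; apply B→D, G and equate their D, G entries.
Rows 1 and 4 agree on B; apply B→D, G and equate their D, G entries.
Rows 1 and 3 agree on C; apply C→A and equate their A entries.
Rows 1 and 3 agree on C, E, G; apply C, E, G→F and equate their F entries.
Row 1 is now all distinguished symbols — the join is lossless.

Yes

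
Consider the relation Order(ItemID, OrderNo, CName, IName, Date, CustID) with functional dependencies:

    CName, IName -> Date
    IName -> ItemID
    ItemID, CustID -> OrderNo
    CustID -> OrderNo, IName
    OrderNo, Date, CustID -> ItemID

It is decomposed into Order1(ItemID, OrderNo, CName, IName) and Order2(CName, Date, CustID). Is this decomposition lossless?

Common attributes: Order1 ∩ Order2 = {CName}.
No dependency enlarges {CName}, so (CName)⁺ = {CName}.
The closure contains neither all of Order1 = {ItemID, OrderNo, CName, IName} nor all of Order2 = {CName, Date, CustID}, so the common attributes are not a superkey of either fragment. The join is lossy.

No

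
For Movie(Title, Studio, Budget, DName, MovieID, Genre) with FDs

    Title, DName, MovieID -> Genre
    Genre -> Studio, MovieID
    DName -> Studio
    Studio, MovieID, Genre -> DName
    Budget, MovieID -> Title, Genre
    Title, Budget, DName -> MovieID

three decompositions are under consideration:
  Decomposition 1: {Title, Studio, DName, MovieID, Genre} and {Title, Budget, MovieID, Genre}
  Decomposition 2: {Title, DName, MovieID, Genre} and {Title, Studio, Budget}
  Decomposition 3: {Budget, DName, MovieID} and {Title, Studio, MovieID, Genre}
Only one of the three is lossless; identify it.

Decomposition 1: common = {Title, MovieID, Genre}, closure = {Title, Studio, DName, MovieID, Genre} → lossless.
Decomposition 2: common = {Title}, closure = {Title} → lossy.
Decomposition 3: common = {MovieID}, closure = {MovieID} → lossy.

Decomposition 1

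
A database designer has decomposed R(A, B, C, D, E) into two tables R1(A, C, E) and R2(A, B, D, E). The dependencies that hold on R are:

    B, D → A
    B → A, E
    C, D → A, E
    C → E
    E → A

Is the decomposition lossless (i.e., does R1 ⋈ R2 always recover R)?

No

Common attributes: R1 ∩ R2 = {A, E}.
No dependency enlarges {A, E}, so (A, E)⁺ = {A, E}.
The closure contains neither all of R1 = {A, C, E} nor all of R2 = {A, B, D, E}, so the common attributes are not a superkey of either fragment. The join is lossy.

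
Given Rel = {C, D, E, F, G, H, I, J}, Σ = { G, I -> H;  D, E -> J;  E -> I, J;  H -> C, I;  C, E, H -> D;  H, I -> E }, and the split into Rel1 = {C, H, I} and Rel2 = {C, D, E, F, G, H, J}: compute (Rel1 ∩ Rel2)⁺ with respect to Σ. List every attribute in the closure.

Rel1 ∩ Rel2 = {C, H}.
H → C, I applies, adding I
H, I → E applies, adding E
E → I, J applies, adding J
C, E, H → D applies, adding D
Closure: {C, D, E, H, I, J}.

C, D, E, H, I, J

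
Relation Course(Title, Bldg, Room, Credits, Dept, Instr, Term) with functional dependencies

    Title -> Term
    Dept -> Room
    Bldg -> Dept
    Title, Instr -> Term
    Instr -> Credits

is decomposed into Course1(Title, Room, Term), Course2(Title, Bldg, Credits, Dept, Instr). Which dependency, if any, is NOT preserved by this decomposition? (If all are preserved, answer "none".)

Check Dept → Room: no single fragment contains all of {Room, Dept}, and the restricted closure of {Dept} across the fragments never reaches {Room}.
Title → Term is preserved.
Bldg → Dept is preserved.
Title, Instr → Term is preserved.
Instr → Credits is preserved.

Dept -> Room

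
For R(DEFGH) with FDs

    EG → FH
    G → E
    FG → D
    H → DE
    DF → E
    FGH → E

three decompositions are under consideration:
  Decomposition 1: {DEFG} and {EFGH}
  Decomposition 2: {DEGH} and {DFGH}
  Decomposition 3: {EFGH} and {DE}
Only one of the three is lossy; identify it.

Decomposition 1: common = {EFG}, closure = {DEFGH} → lossless.
Decomposition 2: common = {DGH}, closure = {DEFGH} → lossless.
Decomposition 3: common = {E}, closure = {E} → lossy.

Decomposition 3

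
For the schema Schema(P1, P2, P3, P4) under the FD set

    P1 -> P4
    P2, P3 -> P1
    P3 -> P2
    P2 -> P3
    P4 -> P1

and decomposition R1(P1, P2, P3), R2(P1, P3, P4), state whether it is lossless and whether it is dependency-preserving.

lossless and dependency-preserving

Lossless test: (P1, P3)⁺ = {P1, P2, P3, P4}, which contains all of one fragment — lossless.
Dependency preservation: every FD's attributes lie within a single fragment, so each can be enforced locally — preserved.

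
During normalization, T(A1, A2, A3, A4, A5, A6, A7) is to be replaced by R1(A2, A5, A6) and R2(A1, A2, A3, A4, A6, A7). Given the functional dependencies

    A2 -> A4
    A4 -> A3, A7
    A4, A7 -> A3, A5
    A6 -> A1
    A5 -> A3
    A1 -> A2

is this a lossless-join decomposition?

Yes

Common attributes: R1 ∩ R2 = {A2, A6}.
Closure of {A2, A6}: A2 → A4 applies, adding A4; A4 → A3, A7 applies, adding A3, A7; A4, A7 → A3, A5 applies, adding A5; A6 → A1 applies, adding A1. So (A2, A6)⁺ = {A1, A2, A3, A4, A5, A6, A7}.
This closure contains every attribute of R1, so R1 ∩ R2 → R1. The join is lossless.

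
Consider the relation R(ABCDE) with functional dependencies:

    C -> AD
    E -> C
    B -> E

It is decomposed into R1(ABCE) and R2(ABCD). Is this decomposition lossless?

Yes

Common attributes: R1 ∩ R2 = {ABC}.
Closure of {ABC}: C → AD applies, adding D; B → E applies, adding E. So (ABC)⁺ = {ABCDE}.
This closure contains every attribute of R1, so R1 ∩ R2 → R1. The join is lossless.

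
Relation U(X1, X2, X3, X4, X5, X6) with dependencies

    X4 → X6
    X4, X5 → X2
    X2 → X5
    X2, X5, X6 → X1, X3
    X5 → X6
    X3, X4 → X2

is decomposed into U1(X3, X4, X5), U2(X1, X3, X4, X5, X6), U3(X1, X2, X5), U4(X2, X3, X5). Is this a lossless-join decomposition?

Chase test. Columns are X1, X2, X3, X4, X5, X6; row i has aⱼ where attribute j ∈ Ui, else bᵢⱼ.
Initial tableau (one row per fragment):
  row 1: b11 b12 a3 a4 a5 b16
  row 2: a1 b22 a3 a4 a5 a6
  row 3: a1 a2 b33 b34 a5 b36
  row 4: b41 a2 a3 b44 a5 b46
Rows 1 and 2 agree on X4; apply X4→X6 and equate their X6 entries.
Rows 1 and 2 agree on X4, X5; apply X4, X5→X2 and equate their X2 entries.
Rows 1 and 2 agree on X2, X5, X6; apply X2, X5, X6→X1, X3 and equate their X1, X3 entries.
Rows 1 and 3 agree on X5; apply X5→X6 and equate their X6 entries.
Rows 1 and 4 agree on X5; apply X5→X6 and equate their X6 entries.
Rows 3 and 4 agree on X2, X5, X6; apply X2, X5, X6→X1, X3 and equate their X1, X3 entries.
No row becomes fully distinguished — the join is lossy.

No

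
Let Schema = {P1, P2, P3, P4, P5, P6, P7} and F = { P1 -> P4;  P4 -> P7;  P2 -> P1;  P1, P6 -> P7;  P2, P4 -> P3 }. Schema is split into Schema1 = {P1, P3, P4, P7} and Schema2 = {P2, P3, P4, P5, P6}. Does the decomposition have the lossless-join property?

Common attributes: Schema1 ∩ Schema2 = {P3, P4}.
Closure of {P3, P4}: P4 → P7 applies, adding P7. So (P3, P4)⁺ = {P3, P4, P7}.
The closure contains neither all of Schema1 = {P1, P3, P4, P7} nor all of Schema2 = {P2, P3, P4, P5, P6}, so the common attributes are not a superkey of either fragment. The join is lossy.

No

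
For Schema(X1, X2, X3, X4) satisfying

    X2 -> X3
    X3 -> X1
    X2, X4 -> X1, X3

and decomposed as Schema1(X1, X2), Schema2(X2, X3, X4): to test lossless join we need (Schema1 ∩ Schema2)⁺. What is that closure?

Schema1 ∩ Schema2 = {X2}.
X2 → X3 applies, adding X3
X3 → X1 applies, adding X1
Closure: {X1, X2, X3}.

X1, X2, X3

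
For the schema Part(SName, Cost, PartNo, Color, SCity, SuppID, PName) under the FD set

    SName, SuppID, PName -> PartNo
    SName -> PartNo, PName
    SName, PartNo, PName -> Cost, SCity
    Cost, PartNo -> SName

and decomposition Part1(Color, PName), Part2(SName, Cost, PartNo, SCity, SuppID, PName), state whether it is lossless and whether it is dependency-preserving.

Lossless test: (PName)⁺ = {PName}, which is a superkey of neither fragment — lossy.
Dependency preservation: every FD's attributes lie within a single fragment, so each can be enforced locally — preserved.

lossy but dependency-preserving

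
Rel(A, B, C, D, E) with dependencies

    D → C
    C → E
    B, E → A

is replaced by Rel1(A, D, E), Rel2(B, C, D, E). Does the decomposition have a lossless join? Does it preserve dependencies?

Lossless test: (D, E)⁺ = {C, D, E}, which is a superkey of neither fragment — lossy.
Dependency preservation: the restricted closure of {B, E} across the fragments never reaches {A}, so B, E → A cannot be enforced without a join — not preserved.

lossy and not dependency-preserving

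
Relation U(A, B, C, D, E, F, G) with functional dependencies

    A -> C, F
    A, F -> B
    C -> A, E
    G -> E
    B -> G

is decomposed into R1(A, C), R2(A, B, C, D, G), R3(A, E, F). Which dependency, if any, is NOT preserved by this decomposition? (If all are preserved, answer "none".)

G -> E

Check G → E: no single fragment contains all of {E, G}, and the restricted closure of {G} across the fragments never reaches {E}.
A → C, F is preserved.
A, F → B is preserved.
C → A, E is preserved.
B → G is preserved.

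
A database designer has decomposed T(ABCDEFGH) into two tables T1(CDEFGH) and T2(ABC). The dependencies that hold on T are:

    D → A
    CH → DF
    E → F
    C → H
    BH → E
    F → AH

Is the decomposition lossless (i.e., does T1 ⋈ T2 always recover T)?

No

Common attributes: T1 ∩ T2 = {C}.
Closure of {C}: C → H applies, adding H; CH → DF applies, adding DF; F → AH applies, adding A. So (C)⁺ = {ACDFH}.
The closure contains neither all of T1 = {CDEFGH} nor all of T2 = {ABC}, so the common attributes are not a superkey of either fragment. The join is lossy.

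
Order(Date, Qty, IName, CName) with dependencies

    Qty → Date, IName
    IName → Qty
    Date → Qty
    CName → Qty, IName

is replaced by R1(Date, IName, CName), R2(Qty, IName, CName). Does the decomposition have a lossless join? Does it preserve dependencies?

Lossless test: (IName, CName)⁺ = {Date, Qty, IName, CName}, which contains all of one fragment — lossless.
Dependency preservation: Qty → Date, IName; Date → Qty are not contained in any single fragment, but the restricted closure of each left-hand side across the fragments still reaches the right-hand side; the remaining FDs each lie inside some fragment. All dependencies are preserved.

lossless and dependency-preserving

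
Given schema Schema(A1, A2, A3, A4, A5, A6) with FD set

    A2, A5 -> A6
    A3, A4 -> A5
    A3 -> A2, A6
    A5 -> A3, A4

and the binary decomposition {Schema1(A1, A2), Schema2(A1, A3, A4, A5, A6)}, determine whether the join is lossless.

No

Common attributes: Schema1 ∩ Schema2 = {A1}.
No dependency enlarges {A1}, so (A1)⁺ = {A1}.
The closure contains neither all of Schema1 = {A1, A2} nor all of Schema2 = {A1, A3, A4, A5, A6}, so the common attributes are not a superkey of either fragment. The join is lossy.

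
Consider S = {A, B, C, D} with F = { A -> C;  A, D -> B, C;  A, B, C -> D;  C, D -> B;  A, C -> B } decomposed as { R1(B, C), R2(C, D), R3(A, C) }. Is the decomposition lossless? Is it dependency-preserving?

lossy and not dependency-preserving

Lossless test (chase): applying each FD to every pair of rows produces no changes in the tableau, so no row becomes fully distinguished — the join is lossy.
Dependency preservation: the restricted closure of {A, D} across the fragments never reaches {B, C}, so A, D → B, C cannot be enforced without a join — not preserved.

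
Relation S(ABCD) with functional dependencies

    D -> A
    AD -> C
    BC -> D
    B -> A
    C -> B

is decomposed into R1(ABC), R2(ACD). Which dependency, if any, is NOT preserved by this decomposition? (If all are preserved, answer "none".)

none

D → A lies within R2.
AD → C lies within R2.
BC → D: restricted closure across fragments reaches D.
B → A lies within R1.
C → B lies within R1.
Every dependency is enforceable on the fragments, so the decomposition is dependency-preserving.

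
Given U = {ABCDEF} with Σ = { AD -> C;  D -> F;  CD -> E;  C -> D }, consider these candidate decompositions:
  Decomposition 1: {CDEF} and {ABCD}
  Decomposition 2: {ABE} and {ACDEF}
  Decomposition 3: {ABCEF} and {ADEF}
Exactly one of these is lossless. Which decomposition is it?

Decomposition 1

Decomposition 1: common = {CD}, closure = {CDEF} → lossless.
Decomposition 2: common = {AE}, closure = {AE} → lossy.
Decomposition 3: common = {AEF}, closure = {AEF} → lossy.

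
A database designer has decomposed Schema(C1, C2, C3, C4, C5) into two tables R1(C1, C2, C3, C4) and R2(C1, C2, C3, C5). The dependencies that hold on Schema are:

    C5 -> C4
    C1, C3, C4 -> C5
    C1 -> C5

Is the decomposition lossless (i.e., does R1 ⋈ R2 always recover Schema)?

Common attributes: R1 ∩ R2 = {C1, C2, C3}.
Closure of {C1, C2, C3}: C1 → C5 applies, adding C5; C5 → C4 applies, adding C4. So (C1, C2, C3)⁺ = {C1, C2, C3, C4, C5}.
This closure contains every attribute of R1, so R1 ∩ R2 → R1. The join is lossless.

Yes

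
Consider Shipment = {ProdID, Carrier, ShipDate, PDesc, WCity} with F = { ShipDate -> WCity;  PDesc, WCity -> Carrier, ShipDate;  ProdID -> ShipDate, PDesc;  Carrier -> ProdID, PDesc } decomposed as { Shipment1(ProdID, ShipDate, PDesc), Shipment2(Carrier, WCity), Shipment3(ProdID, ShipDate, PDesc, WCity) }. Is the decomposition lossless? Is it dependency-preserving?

lossy and not dependency-preserving

Lossless test (chase): Rows 1 and 3 agree on ShipDate; apply ShipDate→WCity and equate their WCity entries. Rows 1 and 3 agree on PDesc, WCity; apply PDesc, WCity→Carrier, ShipDate and equate their Carrier, ShipDate entries. No row becomes fully distinguished — the join is lossy.
Dependency preservation: the restricted closure of {PDesc, WCity} across the fragments never reaches {Carrier, ShipDate}, so PDesc, WCity → Carrier, ShipDate cannot be enforced without a join — not preserved.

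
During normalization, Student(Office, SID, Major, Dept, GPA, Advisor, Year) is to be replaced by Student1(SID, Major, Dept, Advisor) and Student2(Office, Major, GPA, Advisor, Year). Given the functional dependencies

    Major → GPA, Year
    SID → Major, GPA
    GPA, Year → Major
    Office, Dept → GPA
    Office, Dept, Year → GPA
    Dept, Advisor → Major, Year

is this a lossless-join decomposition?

Common attributes: Student1 ∩ Student2 = {Major, Advisor}.
Closure of {Major, Advisor}: Major → GPA, Year applies, adding GPA, Year. So (Major, Advisor)⁺ = {Major, GPA, Advisor, Year}.
The closure contains neither all of Student1 = {SID, Major, Dept, Advisor} nor all of Student2 = {Office, Major, GPA, Advisor, Year}, so the common attributes are not a superkey of either fragment. The join is lossy.

No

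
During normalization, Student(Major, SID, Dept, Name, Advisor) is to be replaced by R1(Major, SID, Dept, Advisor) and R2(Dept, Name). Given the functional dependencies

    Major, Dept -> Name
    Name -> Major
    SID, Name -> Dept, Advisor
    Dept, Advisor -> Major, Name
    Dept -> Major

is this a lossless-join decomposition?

Common attributes: R1 ∩ R2 = {Dept}.
Closure of {Dept}: Dept → Major applies, adding Major; Major, Dept → Name applies, adding Name. So (Dept)⁺ = {Major, Dept, Name}.
This closure contains every attribute of R2, so R1 ∩ R2 → R2. The join is lossless.

Yes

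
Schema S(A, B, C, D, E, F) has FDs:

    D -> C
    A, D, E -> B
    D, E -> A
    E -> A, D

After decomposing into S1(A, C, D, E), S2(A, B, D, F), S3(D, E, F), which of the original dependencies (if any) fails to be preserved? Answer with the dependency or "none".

A, D, E -> B

Check A, D, E → B: no single fragment contains all of {A, B, D, E}, and the restricted closure of {A, D, E} across the fragments never reaches {B}.
D → C is preserved.
D, E → A is preserved.
E → A, D is preserved.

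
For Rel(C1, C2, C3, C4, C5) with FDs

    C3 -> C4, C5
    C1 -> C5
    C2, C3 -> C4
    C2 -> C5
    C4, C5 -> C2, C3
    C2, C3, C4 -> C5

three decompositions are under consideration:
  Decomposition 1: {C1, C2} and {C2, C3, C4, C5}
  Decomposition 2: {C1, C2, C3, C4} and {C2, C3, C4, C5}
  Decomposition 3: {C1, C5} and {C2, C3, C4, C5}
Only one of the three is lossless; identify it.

Decomposition 1: common = {C2}, closure = {C2, C5} → lossy.
Decomposition 2: common = {C2, C3, C4}, closure = {C2, C3, C4, C5} → lossless.
Decomposition 3: common = {C5}, closure = {C5} → lossy.

Decomposition 2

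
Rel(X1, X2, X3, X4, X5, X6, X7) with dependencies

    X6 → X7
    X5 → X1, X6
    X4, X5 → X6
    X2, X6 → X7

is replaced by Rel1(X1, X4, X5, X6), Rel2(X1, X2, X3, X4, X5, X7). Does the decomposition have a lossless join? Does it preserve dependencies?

Lossless test: (X1, X4, X5)⁺ = {X1, X4, X5, X6, X7}, which contains all of one fragment — lossless.
Dependency preservation: the restricted closure of {X6} across the fragments never reaches {X7}, so X6 → X7 cannot be enforced without a join — not preserved.

lossless but not dependency-preserving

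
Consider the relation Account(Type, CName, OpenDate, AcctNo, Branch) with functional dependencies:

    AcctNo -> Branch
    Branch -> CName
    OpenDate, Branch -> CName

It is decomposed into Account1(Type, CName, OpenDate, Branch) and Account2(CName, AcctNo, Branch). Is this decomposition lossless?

Common attributes: Account1 ∩ Account2 = {CName, Branch}.
No dependency enlarges {CName, Branch}, so (CName, Branch)⁺ = {CName, Branch}.
The closure contains neither all of Account1 = {Type, CName, OpenDate, Branch} nor all of Account2 = {CName, AcctNo, Branch}, so the common attributes are not a superkey of either fragment. The join is lossy.

No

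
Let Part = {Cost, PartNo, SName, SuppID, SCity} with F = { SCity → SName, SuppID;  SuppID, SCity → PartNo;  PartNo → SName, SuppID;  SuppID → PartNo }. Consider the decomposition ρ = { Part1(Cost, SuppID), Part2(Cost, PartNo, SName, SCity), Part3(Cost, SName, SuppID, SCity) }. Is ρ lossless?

Yes

Chase test. Columns are Cost, PartNo, SName, SuppID, SCity; row i has aⱼ where attribute j ∈ Parti, else bᵢⱼ.
Initial tableau (one row per fragment):
  row 1: a1 b12 b13 a4 b15
  row 2: a1 a2 a3 b24 a5
  row 3: a1 b32 a3 a4 a5
Rows 2 and 3 agree on SCity; apply SCity→SName, SuppID and equate their SName, SuppID entries.
Rows 2 and 3 agree on SuppID, SCity; apply SuppID, SCity→PartNo and equate their PartNo entries.
Rows 1 and 2 agree on SuppID; apply SuppID→PartNo and equate their PartNo entries.
Rows 1 and 2 agree on PartNo; apply PartNo→SName, SuppID and equate their SName, SuppID entries.
Row 2 is now all distinguished symbols — the join is lossless.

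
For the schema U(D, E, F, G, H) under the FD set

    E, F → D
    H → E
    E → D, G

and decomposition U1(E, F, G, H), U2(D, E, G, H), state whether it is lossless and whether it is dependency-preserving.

lossless and dependency-preserving

Lossless test: (E, G, H)⁺ = {D, E, G, H}, which contains all of one fragment — lossless.
Dependency preservation: E, F → D is not contained in any single fragment, but the restricted closure of its left-hand side across the fragments still reaches the right-hand side; the remaining FDs each lie inside some fragment. All dependencies are preserved.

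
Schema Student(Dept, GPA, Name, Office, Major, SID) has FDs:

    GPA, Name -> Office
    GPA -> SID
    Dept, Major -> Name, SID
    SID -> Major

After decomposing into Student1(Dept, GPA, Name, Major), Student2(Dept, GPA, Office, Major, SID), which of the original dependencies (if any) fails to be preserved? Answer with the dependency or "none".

GPA, Name -> Office

Check GPA, Name → Office: no single fragment contains all of {GPA, Name, Office}, and the restricted closure of {GPA, Name} across the fragments never reaches {Office}.
GPA → SID is preserved.
Dept, Major → Name, SID is preserved.
SID → Major is preserved.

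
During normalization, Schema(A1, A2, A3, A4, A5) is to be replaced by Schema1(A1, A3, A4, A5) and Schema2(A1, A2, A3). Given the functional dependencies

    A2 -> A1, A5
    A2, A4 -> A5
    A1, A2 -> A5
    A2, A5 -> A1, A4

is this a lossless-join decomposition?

No

Common attributes: Schema1 ∩ Schema2 = {A1, A3}.
No dependency enlarges {A1, A3}, so (A1, A3)⁺ = {A1, A3}.
The closure contains neither all of Schema1 = {A1, A3, A4, A5} nor all of Schema2 = {A1, A2, A3}, so the common attributes are not a superkey of either fragment. The join is lossy.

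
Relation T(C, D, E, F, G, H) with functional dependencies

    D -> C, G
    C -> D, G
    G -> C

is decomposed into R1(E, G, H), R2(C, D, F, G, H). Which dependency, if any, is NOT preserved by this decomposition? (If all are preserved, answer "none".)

none

D → C, G lies within R2.
C → D, G lies within R2.
G → C lies within R2.
Every dependency is enforceable on the fragments, so the decomposition is dependency-preserving.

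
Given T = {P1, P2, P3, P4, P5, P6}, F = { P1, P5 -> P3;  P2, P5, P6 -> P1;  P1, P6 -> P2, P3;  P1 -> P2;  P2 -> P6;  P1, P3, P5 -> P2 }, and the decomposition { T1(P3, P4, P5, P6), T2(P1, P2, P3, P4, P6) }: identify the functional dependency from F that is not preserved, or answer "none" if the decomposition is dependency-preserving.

Check P2, P5, P6 → P1: no single fragment contains all of {P1, P2, P5, P6}, and the restricted closure of {P2, P5, P6} across the fragments never reaches {P1}.
P1, P5 → P3 is preserved.
P1, P6 → P2, P3 is preserved.
P1 → P2 is preserved.
P2 → P6 is preserved.
P1, P3, P5 → P2 is preserved.

P2, P5, P6 -> P1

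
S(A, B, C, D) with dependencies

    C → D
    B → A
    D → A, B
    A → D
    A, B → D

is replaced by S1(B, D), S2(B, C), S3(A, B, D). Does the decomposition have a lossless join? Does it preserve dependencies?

Lossless test (chase): Rows 1 and 2 agree on B; apply B→A and equate their A entries. Rows 1 and 3 agree on B; apply B→A and equate their A entries. Rows 1 and 2 agree on A; apply A→D and equate their D entries. Row 2 is now all distinguished symbols — the join is lossless.
Dependency preservation: C → D is not contained in any single fragment, but the restricted closure of its left-hand side across the fragments still reaches the right-hand side; the remaining FDs each lie inside some fragment. All dependencies are preserved.

lossless and dependency-preserving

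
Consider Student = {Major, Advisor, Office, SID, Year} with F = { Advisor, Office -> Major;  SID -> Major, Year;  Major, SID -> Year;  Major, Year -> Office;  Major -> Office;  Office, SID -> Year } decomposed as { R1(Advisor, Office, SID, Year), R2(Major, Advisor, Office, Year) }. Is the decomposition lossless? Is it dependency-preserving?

lossless but not dependency-preserving

Lossless test: (Advisor, Office, Year)⁺ = {Major, Advisor, Office, Year}, which contains all of one fragment — lossless.
Dependency preservation: the restricted closure of {SID} across the fragments never reaches {Major, Year}, so SID → Major, Year cannot be enforced without a join — not preserved.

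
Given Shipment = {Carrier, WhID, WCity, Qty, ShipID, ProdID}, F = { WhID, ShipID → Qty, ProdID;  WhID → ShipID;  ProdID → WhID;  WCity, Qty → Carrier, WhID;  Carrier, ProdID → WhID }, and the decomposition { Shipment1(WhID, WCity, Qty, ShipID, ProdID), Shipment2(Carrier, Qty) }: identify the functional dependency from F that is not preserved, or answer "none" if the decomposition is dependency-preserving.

Check WCity, Qty → Carrier, WhID: no single fragment contains all of {Carrier, WhID, WCity, Qty}, and the restricted closure of {WCity, Qty} across the fragments never reaches {Carrier, WhID}.
WhID, ShipID → Qty, ProdID is preserved.
WhID → ShipID is preserved.
ProdID → WhID is preserved.
Carrier, ProdID → WhID is preserved.

WCity, Qty → Carrier, WhID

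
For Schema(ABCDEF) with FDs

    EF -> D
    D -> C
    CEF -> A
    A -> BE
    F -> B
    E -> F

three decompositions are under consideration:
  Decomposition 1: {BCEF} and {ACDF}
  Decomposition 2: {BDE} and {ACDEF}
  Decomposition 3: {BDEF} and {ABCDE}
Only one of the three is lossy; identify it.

Decomposition 1: common = {CF}, closure = {BCF} → lossy.
Decomposition 2: common = {DE}, closure = {ABCDEF} → lossless.
Decomposition 3: common = {BDE}, closure = {ABCDEF} → lossless.

Decomposition 1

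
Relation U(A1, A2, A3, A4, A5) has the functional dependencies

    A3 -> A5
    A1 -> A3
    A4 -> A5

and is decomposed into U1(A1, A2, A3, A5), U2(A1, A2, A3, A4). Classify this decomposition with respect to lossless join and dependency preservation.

lossless but not dependency-preserving

Lossless test: (A1, A2, A3)⁺ = {A1, A2, A3, A5}, which contains all of one fragment — lossless.
Dependency preservation: the restricted closure of {A4} across the fragments never reaches {A5}, so A4 → A5 cannot be enforced without a join — not preserved.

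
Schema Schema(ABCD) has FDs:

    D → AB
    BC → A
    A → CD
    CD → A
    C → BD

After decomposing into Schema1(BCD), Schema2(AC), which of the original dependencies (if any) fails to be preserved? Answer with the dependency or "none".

D → AB: restricted closure across fragments reaches AB.
BC → A: restricted closure across fragments reaches A.
A → CD: restricted closure across fragments reaches CD.
CD → A: restricted closure across fragments reaches A.
C → BD lies within Schema1.
Every dependency is enforceable on the fragments, so the decomposition is dependency-preserving.

none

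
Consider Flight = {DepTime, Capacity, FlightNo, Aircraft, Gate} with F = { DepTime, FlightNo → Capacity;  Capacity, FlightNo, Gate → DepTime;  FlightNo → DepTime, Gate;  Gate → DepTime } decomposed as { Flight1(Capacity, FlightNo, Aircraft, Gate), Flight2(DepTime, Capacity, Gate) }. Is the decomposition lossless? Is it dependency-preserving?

lossless and dependency-preserving

Lossless test: (Capacity, Gate)⁺ = {DepTime, Capacity, Gate}, which contains all of one fragment — lossless.
Dependency preservation: DepTime, FlightNo → Capacity; Capacity, FlightNo, Gate → DepTime; FlightNo → DepTime, Gate are not contained in any single fragment, but the restricted closure of each left-hand side across the fragments still reaches the right-hand side; the remaining FDs each lie inside some fragment. All dependencies are preserved.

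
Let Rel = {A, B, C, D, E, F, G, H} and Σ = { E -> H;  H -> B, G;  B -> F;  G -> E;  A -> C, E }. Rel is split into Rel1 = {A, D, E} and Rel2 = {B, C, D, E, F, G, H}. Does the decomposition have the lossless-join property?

Common attributes: Rel1 ∩ Rel2 = {D, E}.
Closure of {D, E}: E → H applies, adding H; H → B, G applies, adding B, G; B → F applies, adding F. So (D, E)⁺ = {B, D, E, F, G, H}.
The closure contains neither all of Rel1 = {A, D, E} nor all of Rel2 = {B, C, D, E, F, G, H}, so the common attributes are not a superkey of either fragment. The join is lossy.

No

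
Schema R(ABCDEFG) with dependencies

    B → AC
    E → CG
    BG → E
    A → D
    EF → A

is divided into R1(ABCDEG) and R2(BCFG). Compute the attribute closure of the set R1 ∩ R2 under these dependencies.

ABCDEG

R1 ∩ R2 = {BCG}.
B → AC applies, adding A
BG → E applies, adding E
A → D applies, adding D
Closure: {ABCDEG}.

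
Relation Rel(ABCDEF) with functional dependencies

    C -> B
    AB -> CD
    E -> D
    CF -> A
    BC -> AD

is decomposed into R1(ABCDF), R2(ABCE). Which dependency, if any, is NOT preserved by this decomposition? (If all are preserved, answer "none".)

E -> D

Check E → D: no single fragment contains all of {DE}, and the restricted closure of {E} across the fragments never reaches {D}.
C → B is preserved.
AB → CD is preserved.
CF → A is preserved.
BC → AD is preserved.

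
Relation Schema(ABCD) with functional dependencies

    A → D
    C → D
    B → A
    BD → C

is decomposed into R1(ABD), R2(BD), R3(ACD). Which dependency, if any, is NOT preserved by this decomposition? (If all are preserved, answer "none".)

Check BD → C: no single fragment contains all of {BCD}, and the restricted closure of {BD} across the fragments never reaches {C}.
A → D is preserved.
C → D is preserved.
B → A is preserved.

BD → C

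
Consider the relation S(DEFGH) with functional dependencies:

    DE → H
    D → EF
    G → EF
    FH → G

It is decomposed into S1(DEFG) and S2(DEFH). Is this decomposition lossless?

Yes

Common attributes: S1 ∩ S2 = {DEF}.
Closure of {DEF}: DE → H applies, adding H; FH → G applies, adding G. So (DEF)⁺ = {DEFGH}.
This closure contains every attribute of S1, so S1 ∩ S2 → S1. The join is lossless.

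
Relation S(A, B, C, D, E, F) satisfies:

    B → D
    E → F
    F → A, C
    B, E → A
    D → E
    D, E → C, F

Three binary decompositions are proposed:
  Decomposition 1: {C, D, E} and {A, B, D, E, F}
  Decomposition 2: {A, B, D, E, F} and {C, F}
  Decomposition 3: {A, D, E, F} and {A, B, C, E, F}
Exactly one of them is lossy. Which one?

Decomposition 1: common = {D, E}, closure = {A, C, D, E, F} → lossless.
Decomposition 2: common = {F}, closure = {A, C, F} → lossless.
Decomposition 3: common = {A, E, F}, closure = {A, C, E, F} → lossy.

Decomposition 3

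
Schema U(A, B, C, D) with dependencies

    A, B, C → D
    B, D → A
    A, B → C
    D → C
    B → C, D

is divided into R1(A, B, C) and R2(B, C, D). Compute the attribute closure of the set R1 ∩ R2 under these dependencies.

R1 ∩ R2 = {B, C}.
B → C, D applies, adding D
B, D → A applies, adding A
Closure: {A, B, C, D}.

A, B, C, D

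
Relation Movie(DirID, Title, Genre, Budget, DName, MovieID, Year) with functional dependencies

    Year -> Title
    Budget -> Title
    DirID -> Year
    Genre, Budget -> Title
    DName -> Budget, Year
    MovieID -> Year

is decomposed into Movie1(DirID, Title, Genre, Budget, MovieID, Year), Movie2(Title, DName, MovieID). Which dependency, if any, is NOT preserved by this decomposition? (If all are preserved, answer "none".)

DName -> Budget, Year

Check DName → Budget, Year: no single fragment contains all of {Budget, DName, Year}, and the restricted closure of {DName} across the fragments never reaches {Budget, Year}.
Year → Title is preserved.
Budget → Title is preserved.
DirID → Year is preserved.
Genre, Budget → Title is preserved.
MovieID → Year is preserved.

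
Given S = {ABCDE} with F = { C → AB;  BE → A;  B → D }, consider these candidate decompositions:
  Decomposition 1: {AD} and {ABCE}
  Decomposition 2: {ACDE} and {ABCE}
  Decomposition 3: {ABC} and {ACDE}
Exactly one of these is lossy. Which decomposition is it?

Decomposition 1

Decomposition 1: common = {A}, closure = {A} → lossy.
Decomposition 2: common = {ACE}, closure = {ABCDE} → lossless.
Decomposition 3: common = {AC}, closure = {ABCD} → lossless.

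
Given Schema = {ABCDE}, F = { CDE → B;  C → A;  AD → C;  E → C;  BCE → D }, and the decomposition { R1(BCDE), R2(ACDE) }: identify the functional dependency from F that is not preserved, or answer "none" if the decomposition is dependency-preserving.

none

CDE → B lies within R1.
C → A lies within R2.
AD → C lies within R2.
E → C lies within R1.
BCE → D lies within R1.
Every dependency is enforceable on the fragments, so the decomposition is dependency-preserving.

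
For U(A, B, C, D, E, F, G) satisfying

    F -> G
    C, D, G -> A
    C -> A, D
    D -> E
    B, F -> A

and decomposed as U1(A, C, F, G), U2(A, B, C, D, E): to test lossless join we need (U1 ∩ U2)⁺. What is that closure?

U1 ∩ U2 = {A, C}.
C → A, D applies, adding D
D → E applies, adding E
Closure: {A, C, D, E}.

A, C, D, E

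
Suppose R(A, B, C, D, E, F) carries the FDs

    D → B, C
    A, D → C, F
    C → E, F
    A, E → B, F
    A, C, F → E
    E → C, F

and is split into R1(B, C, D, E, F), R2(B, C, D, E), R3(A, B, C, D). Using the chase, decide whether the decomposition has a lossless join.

Chase test. Columns are A, B, C, D, E, F; row i has aⱼ where attribute j ∈ Ri, else bᵢⱼ.
Initial tableau (one row per fragment):
  row 1: b11 a2 a3 a4 a5 a6
  row 2: b21 a2 a3 a4 a5 b26
  row 3: a1 a2 a3 a4 b35 b36
Rows 1 and 2 agree on C; apply C→E, F and equate their E, F entries.
Rows 1 and 3 agree on C; apply C→E, F and equate their E, F entries.
Row 3 is now all distinguished symbols — the join is lossless.

Yes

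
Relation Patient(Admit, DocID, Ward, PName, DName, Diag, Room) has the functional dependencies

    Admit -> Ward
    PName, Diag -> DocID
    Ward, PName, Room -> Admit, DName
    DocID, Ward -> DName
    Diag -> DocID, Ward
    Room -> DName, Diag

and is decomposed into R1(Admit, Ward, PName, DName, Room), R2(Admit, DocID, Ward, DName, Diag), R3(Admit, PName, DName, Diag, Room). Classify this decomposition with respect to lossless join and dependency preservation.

lossless and dependency-preserving

Lossless test (chase): Rows 1 and 3 agree on Admit; apply Admit→Ward and equate their Ward entries. Rows 2 and 3 agree on Diag; apply Diag→DocID, Ward and equate their DocID, Ward entries. Rows 1 and 3 agree on Room; apply Room→DName, Diag and equate their DName, Diag entries. Rows 1 and 3 agree on PName, Diag; apply PName, Diag→DocID and equate their DocID entries. Row 1 is now all distinguished symbols — the join is lossless.
Dependency preservation: PName, Diag → DocID is not contained in any single fragment, but the restricted closure of its left-hand side across the fragments still reaches the right-hand side; the remaining FDs each lie inside some fragment. All dependencies are preserved.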